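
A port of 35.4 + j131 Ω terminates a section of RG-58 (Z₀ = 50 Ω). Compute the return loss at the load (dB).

Γ = (-14.6 + j131)/(85.4 + j131), |Γ| = 0.843
RL = −20·log₁₀|Γ| = −20·log₁₀(0.843)

RL ≈ 1.48 dB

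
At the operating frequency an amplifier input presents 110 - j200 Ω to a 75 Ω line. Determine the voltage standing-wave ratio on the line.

VSWR ≈ 6.85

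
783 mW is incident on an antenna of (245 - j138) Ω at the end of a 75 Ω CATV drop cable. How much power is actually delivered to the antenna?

P_delivered ≈ 474 mW

|Γ| = |(170 − j138)/(320 − j138)| = 0.628
|Γ|² = 0.395
P_refl = |Γ|²·P_inc = 309 mW, P_del = (1 − |Γ|²)·P_inc = 474 mW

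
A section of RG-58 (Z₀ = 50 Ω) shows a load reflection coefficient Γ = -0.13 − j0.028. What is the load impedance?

Z_L ≈ 38.4 − j2.19 Ω

Z_L = Z_0·(1 + Γ)/(1 − Γ) = 50·(0.87 − j0.028)/(1.13 + j0.028)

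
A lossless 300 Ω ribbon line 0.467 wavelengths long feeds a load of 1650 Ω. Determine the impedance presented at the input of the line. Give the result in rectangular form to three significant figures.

Z_in ≈ 737 + j789 Ω

βl = 2π × 0.467 = 168°
tan(βl) = tan(168°) = -0.21
Z_in = Z_0·(Z_L + jZ_0·tanβl)/(Z_0 + jZ_L·tanβl)
     = 300·(1650 − j63.1)/(300 − j347)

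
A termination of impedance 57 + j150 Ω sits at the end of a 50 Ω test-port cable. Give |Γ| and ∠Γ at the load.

Γ = (Z_L − Z_0)/(Z_L + Z_0) = (7 + j150)/(107 + j150)
|Γ| = 150/184 = 0.815

Γ ≈ 0.815 ∠ 32.8°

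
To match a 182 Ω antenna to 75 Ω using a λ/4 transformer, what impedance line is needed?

Z_qwt ≈ 117 Ω

Z_qwt = √(Z_0·R_L) = √(75 × 182) = √13650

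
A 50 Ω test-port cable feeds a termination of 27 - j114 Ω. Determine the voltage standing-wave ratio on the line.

Γ = (Z_L − Z_0)/(Z_L + Z_0) = (-23 − j114)/(77 − j114)
|Γ| = 116/138 = 0.845
VSWR = (1 + |Γ|)/(1 − |Γ|) = 1.85/0.155

VSWR ≈ 11.9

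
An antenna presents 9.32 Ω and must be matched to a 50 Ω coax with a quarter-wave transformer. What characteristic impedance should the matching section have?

Z_qwt ≈ 21.6 Ω

Z_qwt = √(Z_0·R_L) = √(50 × 9.32) = √466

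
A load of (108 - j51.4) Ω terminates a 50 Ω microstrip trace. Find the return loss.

Γ = (58 − j51.4)/(158 − j51.4), |Γ| = 0.466
RL = −20·log₁₀|Γ| = −20·log₁₀(0.466)

RL ≈ 6.62 dB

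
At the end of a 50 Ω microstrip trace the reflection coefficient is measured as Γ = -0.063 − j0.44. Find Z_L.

Z_L = Z_0·(1 + Γ)/(1 − Γ) = 50·(0.937 − j0.44)/(1.06 + j0.44)

Z_L ≈ 30.3 − j33.2 Ω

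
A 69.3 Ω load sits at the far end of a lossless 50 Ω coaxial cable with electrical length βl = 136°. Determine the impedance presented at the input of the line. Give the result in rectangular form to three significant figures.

Z_in ≈ 48 + j15.9 Ω

tan(βl) = tan(136°) = -0.966
Z_in = Z_0·(Z_L + jZ_0·tanβl)/(Z_0 + jZ_L·tanβl)
     = 50·(69.3 − j48.3)/(50 − j66.9)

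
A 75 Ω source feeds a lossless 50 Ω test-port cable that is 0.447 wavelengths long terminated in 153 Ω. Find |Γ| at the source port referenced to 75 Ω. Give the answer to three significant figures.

βl = 2π × 0.447 = 161°
tan(βl) = -0.346
Z_in = Z_0·(Z_L + jZ_0·tanβl)/(Z_0 + jZ_L·tanβl) = 80.8 + j68.2 Ω
Γ_s = (Z_in − Z_s)/(Z_in + Z_s) = (5.79 + j68.2)/(156 + j68.2), |Γ_s| = 0.403

|Γ| ≈ 0.403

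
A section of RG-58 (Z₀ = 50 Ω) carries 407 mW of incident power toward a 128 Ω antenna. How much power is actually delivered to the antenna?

P_delivered ≈ 329 mW

Γ = (128 − 50)/(128 + 50) = 0.438
|Γ|² = 0.192
P_refl = |Γ|²·P_inc = 78.2 mW, P_del = (1 − |Γ|²)·P_inc = 329 mW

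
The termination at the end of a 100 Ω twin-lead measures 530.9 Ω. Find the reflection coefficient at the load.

Γ = 0.683

Γ = (Z_L − Z_0)/(Z_L + Z_0) = (530.9 − 100)/(530.9 + 100) = 430.9/630.9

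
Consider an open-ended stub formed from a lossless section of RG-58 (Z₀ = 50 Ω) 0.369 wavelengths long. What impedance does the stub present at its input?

Z_in ≈ +j46.4 Ω

βl = 2π × 0.369 = 133°
tan(βl) = -1.08
For an open-ended stub, Z_in = −jZ_0·cot(βl) = −jZ_0/tan(βl)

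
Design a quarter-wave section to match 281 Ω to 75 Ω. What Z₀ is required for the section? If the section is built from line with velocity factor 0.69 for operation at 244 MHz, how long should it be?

Z_qwt ≈ 145 Ω; length ≈ 21.2 cm

Z_qwt = √(Z_0·R_L) = √(75 × 281) = √21080
λ = 0.69·c/f = 0.848 m, so l = λ/4 = 0.212 m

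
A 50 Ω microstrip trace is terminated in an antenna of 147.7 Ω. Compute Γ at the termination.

Γ = (Z_L − Z_0)/(Z_L + Z_0) = (147.7 − 50)/(147.7 + 50) = 97.7/197.7

Γ = 0.494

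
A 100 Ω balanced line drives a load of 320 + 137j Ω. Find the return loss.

RL ≈ 4.63 dB

Γ = (220 + j137)/(420 + j137), |Γ| = 0.587
RL = −20·log₁₀|Γ| = −20·log₁₀(0.587)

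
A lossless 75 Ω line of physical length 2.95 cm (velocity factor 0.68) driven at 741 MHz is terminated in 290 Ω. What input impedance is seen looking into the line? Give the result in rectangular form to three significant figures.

Z_in ≈ 45.1 − j79.4 Ω

λ = v/f = 0.68·c / 741 MHz = 0.275 m
βl = 2π·l/λ = 2π × 0.107 = 38.6°
tan(βl) = tan(38.6°) = 0.798
Z_in = Z_0·(Z_L + jZ_0·tanβl)/(Z_0 + jZ_L·tanβl)
     = 75·(290 + j59.8)/(75 + j231)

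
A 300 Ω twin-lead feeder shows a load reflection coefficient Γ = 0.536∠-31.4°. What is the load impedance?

Z_L ≈ 574 − j450 Ω

Z_L = Z_0·(1 + Γ)/(1 − Γ) = 300·(1.46 − j0.279)/(0.542 + j0.279)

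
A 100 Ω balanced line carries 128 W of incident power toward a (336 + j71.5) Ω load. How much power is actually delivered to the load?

|Γ| = |(236 + j71.5)/(436 + j71.5)| = 0.558
|Γ|² = 0.312
P_refl = |Γ|²·P_inc = 39.9 W, P_del = (1 − |Γ|²)·P_inc = 88.1 W

P_delivered ≈ 88.1 W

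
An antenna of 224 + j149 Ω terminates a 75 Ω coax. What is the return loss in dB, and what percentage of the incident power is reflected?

RL ≈ 4 dB; 39.8% of incident power reflected

Γ = (149 + j149)/(299 + j149), |Γ| = 0.631
RL = −20·log₁₀(0.631) = 4 dB
P_refl/P_inc = |Γ|² = 0.398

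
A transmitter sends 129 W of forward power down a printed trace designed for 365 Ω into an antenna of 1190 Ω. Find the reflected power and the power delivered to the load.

Γ = (1190 − 365)/(1190 + 365) = 0.531
|Γ|² = 0.281
P_refl = |Γ|²·P_inc = 36.3 W, P_del = (1 − |Γ|²)·P_inc = 92.7 W

P_reflected ≈ 36.3 W; P_delivered ≈ 92.7 W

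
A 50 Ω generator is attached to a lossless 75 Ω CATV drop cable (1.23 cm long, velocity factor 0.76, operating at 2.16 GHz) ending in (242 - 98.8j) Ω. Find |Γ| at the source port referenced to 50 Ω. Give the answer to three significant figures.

|Γ| ≈ 0.598

λ = v/f = 0.76·c / 2.16 GHz = 0.106 m
βl = 2π·l/λ = 2π × 0.117 = 41.9°
tan(βl) = 0.899
Z_in = Z_0·(Z_L + jZ_0·tanβl)/(Z_0 + jZ_L·tanβl) = 33.2 − j58.4 Ω
Γ_s = (Z_in − Z_s)/(Z_in + Z_s) = (-16.8 − j58.4)/(83.2 − j58.4), |Γ_s| = 0.598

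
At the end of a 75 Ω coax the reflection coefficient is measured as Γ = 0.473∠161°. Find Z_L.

Z_L = Z_0·(1 + Γ)/(1 − Γ) = 75·(0.553 + j0.154)/(1.45 − j0.154)

Z_L ≈ 27.5 + j10.9 Ω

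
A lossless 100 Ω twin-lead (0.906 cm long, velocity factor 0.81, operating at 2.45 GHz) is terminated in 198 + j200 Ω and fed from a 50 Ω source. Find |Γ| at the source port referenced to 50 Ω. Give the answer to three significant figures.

|Γ| ≈ 0.777

λ = v/f = 0.81·c / 2.45 GHz = 0.0992 m
βl = 2π·l/λ = 2π × 0.0913 = 32.9°
tan(βl) = 0.647
Z_in = Z_0·(Z_L + jZ_0·tanβl)/(Z_0 + jZ_L·tanβl) = 163 − j192 Ω
Γ_s = (Z_in − Z_s)/(Z_in + Z_s) = (113 − j192)/(213 − j192), |Γ_s| = 0.777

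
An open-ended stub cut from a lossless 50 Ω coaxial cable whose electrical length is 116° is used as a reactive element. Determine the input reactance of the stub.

X_in ≈ 24.4 Ω (inductive)

tan(βl) = -2.05
For an open-ended stub, Z_in = −jZ_0·cot(βl) = −jZ_0/tan(βl)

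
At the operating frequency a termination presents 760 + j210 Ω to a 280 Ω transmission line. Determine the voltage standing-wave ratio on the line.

VSWR ≈ 2.95

Γ = (Z_L − Z_0)/(Z_L + Z_0) = (480 + j210)/(1040 + j210)
|Γ| = 524/1060 = 0.494
VSWR = (1 + |Γ|)/(1 − |Γ|) = 1.49/0.506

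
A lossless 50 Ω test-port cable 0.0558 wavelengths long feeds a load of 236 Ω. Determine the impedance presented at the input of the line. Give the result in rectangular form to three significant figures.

Z_in ≈ 67.2 − j97.8 Ω

βl = 2π × 0.0558 = 20.1°
tan(βl) = tan(20.1°) = 0.366
Z_in = Z_0·(Z_L + jZ_0·tanβl)/(Z_0 + jZ_L·tanβl)
     = 50·(236 + j18.3)/(50 + j86.3)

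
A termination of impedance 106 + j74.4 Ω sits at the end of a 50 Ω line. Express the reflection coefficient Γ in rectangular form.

Γ = (Z_L − Z_0)/(Z_L + Z_0) = (56 + j74.4)/(156 + j74.4)

Γ ≈ 0.478 + j0.249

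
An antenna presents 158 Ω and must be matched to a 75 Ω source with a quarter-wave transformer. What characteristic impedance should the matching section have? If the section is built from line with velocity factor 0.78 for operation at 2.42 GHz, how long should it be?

Z_qwt ≈ 109 Ω; length ≈ 2.42 cm

Z_qwt = √(Z_0·R_L) = √(75 × 158) = √11850
λ = 0.78·c/f = 0.0967 m, so l = λ/4 = 0.0242 m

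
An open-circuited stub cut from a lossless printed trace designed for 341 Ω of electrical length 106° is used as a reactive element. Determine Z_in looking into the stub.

tan(βl) = -3.49
For an open-circuited stub, Z_in = −jZ_0·cot(βl) = −jZ_0/tan(βl)

Z_in ≈ +j97.8 Ω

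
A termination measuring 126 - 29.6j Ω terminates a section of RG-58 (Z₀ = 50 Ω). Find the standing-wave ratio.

VSWR ≈ 2.68

Γ = (Z_L − Z_0)/(Z_L + Z_0) = (76 − j29.6)/(176 − j29.6)
|Γ| = 81.6/178 = 0.457
VSWR = (1 + |Γ|)/(1 − |Γ|) = 1.46/0.543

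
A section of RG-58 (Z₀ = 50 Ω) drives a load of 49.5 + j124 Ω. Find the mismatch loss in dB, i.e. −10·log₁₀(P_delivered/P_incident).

Γ = (-0.5 + j124)/(99.5 + j124), |Γ| = 0.78
|Γ|² = 0.608, so P_del/P_inc = 1 − |Γ|² = 0.392
ML = −10·log₁₀(1 − |Γ|²)

mismatch loss ≈ 4.07 dB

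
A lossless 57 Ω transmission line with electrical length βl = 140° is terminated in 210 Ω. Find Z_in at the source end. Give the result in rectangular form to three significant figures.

Z_in ≈ 33.9 + j57 Ω

tan(βl) = tan(140°) = -0.839
Z_in = Z_0·(Z_L + jZ_0·tanβl)/(Z_0 + jZ_L·tanβl)
     = 57·(210 − j47.8)/(57 − j176)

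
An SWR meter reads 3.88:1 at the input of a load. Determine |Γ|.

|Γ| ≈ 0.59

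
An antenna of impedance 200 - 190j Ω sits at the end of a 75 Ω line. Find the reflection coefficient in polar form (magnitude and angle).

Γ = (Z_L − Z_0)/(Z_L + Z_0) = (125 − j190)/(275 − j190)
|Γ| = 227/334 = 0.68

Γ ≈ 0.68 ∠ -22°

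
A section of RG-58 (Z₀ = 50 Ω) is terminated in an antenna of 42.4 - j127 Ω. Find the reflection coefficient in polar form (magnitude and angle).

Γ = (Z_L − Z_0)/(Z_L + Z_0) = (-7.6 − j127)/(92.4 − j127)
|Γ| = 127/157 = 0.81

Γ ≈ 0.81 ∠ -39.5°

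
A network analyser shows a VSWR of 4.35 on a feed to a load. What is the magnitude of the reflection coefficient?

|Γ| = (S − 1)/(S + 1) = (4.35 − 1)/(4.35 + 1) = 3.35/5.35

|Γ| ≈ 0.626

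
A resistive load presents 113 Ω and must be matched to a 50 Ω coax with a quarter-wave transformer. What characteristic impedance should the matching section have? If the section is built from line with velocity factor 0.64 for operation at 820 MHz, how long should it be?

Z_qwt ≈ 75.2 Ω; length ≈ 5.85 cm

Z_qwt = √(Z_0·R_L) = √(50 × 113) = √5650
λ = 0.64·c/f = 0.234 m, so l = λ/4 = 0.0585 m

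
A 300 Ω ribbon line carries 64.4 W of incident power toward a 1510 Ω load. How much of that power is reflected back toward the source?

P_reflected ≈ 28.8 W

Γ = (1510 − 300)/(1510 + 300) = 0.669
|Γ|² = 0.447
P_refl = |Γ|²·P_inc = 28.8 W, P_del = (1 − |Γ|²)·P_inc = 35.6 W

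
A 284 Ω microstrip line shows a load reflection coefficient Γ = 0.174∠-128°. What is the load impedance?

Z_L = Z_0·(1 + Γ)/(1 − Γ) = 284·(0.893 − j0.137)/(1.11 + j0.137)

Z_L ≈ 221 − j62.6 Ω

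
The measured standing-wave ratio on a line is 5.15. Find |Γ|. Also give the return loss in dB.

|Γ| ≈ 0.675; return loss ≈ 3.42 dB

|Γ| = (S − 1)/(S + 1) = (5.15 − 1)/(5.15 + 1) = 4.15/6.15
RL = −20·log₁₀|Γ| = −20·log₁₀(0.675)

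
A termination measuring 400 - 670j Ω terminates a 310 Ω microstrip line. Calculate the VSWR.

VSWR ≈ 5.5

Γ = (Z_L − Z_0)/(Z_L + Z_0) = (90 − j670)/(710 − j670)
|Γ| = 676/976 = 0.692
VSWR = (1 + |Γ|)/(1 − |Γ|) = 1.69/0.308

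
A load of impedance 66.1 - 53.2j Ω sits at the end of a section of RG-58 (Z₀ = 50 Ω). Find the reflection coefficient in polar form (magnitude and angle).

Γ = (Z_L − Z_0)/(Z_L + Z_0) = (16.1 − j53.2)/(116.1 − j53.2)
|Γ| = 55.6/128 = 0.435

Γ ≈ 0.435 ∠ -48.5°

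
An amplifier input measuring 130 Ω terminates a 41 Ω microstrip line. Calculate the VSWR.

Γ = (130 − 41)/(130 + 41) = 0.52
VSWR = (1 + 0.52)/(1 − 0.52)

VSWR ≈ 3.17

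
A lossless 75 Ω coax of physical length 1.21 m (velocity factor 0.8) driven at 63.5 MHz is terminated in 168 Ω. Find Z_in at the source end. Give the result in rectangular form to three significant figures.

λ = v/f = 0.8·c / 63.5 MHz = 3.78 m
βl = 2π·l/λ = 2π × 0.32 = 115°
tan(βl) = tan(115°) = -2.12
Z_in = Z_0·(Z_L + jZ_0·tanβl)/(Z_0 + jZ_L·tanβl)
     = 75·(168 − j159)/(75 − j356)

Z_in ≈ 39.2 + j27.1 Ω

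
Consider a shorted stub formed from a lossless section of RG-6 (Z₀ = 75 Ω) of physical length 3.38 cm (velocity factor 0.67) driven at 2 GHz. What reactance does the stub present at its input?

λ = v/f = 0.67·c / 2 GHz = 0.101 m
βl = 2π·l/λ = 2π × 0.336 = 121°
tan(βl) = -1.66
For a shorted stub, Z_in = jZ_0·tan(βl)

X_in ≈ -124 Ω (capacitive)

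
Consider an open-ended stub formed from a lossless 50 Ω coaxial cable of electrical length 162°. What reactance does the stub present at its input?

X_in ≈ 154 Ω (inductive)

tan(βl) = -0.325
For an open-ended stub, Z_in = −jZ_0·cot(βl) = −jZ_0/tan(βl)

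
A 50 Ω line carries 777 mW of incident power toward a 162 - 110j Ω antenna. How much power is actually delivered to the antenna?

P_delivered ≈ 441 mW

|Γ| = |(112 − j110)/(212 − j110)| = 0.657
|Γ|² = 0.432
P_refl = |Γ|²·P_inc = 336 mW, P_del = (1 − |Γ|²)·P_inc = 441 mW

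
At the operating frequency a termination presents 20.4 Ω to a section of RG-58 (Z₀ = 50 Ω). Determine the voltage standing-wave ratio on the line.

VSWR ≈ 2.45

Γ = (20.4 − 50)/(20.4 + 50) = -0.42
VSWR = (1 + 0.42)/(1 − 0.42)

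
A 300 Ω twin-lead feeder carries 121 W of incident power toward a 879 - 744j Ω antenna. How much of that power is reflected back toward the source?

P_reflected ≈ 55.3 W

|Γ| = |(579 − j744)/(1179 − j744)| = 0.676
|Γ|² = 0.457
P_refl = |Γ|²·P_inc = 55.3 W, P_del = (1 − |Γ|²)·P_inc = 65.7 W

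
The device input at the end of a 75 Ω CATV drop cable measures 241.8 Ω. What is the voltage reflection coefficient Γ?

Γ = (Z_L − Z_0)/(Z_L + Z_0) = (241.8 − 75)/(241.8 + 75) = 166.8/316.8

Γ = 0.527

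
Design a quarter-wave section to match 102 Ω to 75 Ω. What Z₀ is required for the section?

Z_qwt = √(Z_0·R_L) = √(75 × 102) = √7650

Z_qwt ≈ 87.5 Ω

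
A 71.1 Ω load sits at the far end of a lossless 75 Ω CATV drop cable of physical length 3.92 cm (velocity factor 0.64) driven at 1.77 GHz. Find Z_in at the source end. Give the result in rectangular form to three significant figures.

λ = v/f = 0.64·c / 1.77 GHz = 0.108 m
βl = 2π·l/λ = 2π × 0.361 = 130°
tan(βl) = tan(130°) = -1.19
Z_in = Z_0·(Z_L + jZ_0·tanβl)/(Z_0 + jZ_L·tanβl)
     = 75·(71.1 − j89.1)/(75 − j84.4)

Z_in ≈ 75.6 − j3.98 Ω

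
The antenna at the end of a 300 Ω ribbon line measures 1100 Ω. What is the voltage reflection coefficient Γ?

Γ = (Z_L − Z_0)/(Z_L + Z_0) = (1100 − 300)/(1100 + 300) = 800/1400

Γ = 0.571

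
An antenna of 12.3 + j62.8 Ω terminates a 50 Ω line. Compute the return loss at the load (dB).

RL ≈ 1.64 dB

Γ = (-37.7 + j62.8)/(62.3 + j62.8), |Γ| = 0.828
RL = −20·log₁₀|Γ| = −20·log₁₀(0.828)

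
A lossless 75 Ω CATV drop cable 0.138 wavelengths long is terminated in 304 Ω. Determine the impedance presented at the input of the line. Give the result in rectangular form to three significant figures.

βl = 2π × 0.138 = 49.7°
tan(βl) = tan(49.7°) = 1.18
Z_in = Z_0·(Z_L + jZ_0·tanβl)/(Z_0 + jZ_L·tanβl)
     = 75·(304 + j88.4)/(75 + j358)

Z_in ≈ 30.5 − j57.3 Ω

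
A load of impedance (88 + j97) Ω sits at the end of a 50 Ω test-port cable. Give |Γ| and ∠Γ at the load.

Γ = (Z_L − Z_0)/(Z_L + Z_0) = (38 + j97)/(138 + j97)
|Γ| = 104/169 = 0.618

Γ ≈ 0.618 ∠ 33.5°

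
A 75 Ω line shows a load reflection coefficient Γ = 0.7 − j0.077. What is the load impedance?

Z_L ≈ 394 − j120 Ω

Z_L = Z_0·(1 + Γ)/(1 − Γ) = 75·(1.7 − j0.077)/(0.3 + j0.077)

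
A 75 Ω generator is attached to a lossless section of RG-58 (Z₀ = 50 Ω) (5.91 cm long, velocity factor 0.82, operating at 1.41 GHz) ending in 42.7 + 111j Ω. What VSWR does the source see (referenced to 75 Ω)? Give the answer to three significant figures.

λ = v/f = 0.82·c / 1.41 GHz = 0.174 m
βl = 2π·l/λ = 2π × 0.339 = 122°
tan(βl) = -1.6
Z_in = Z_0·(Z_L + jZ_0·tanβl)/(Z_0 + jZ_L·tanβl) = 6.73 + j8.78 Ω
Γ_s = (Z_in − Z_s)/(Z_in + Z_s) = (-68.3 + j8.78)/(81.7 + j8.78), |Γ_s| = 0.837
VSWR = (1 + |Γ_s|)/(1 − |Γ_s|)

VSWR ≈ 11.3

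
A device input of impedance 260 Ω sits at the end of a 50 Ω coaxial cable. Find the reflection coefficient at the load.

Γ = 0.677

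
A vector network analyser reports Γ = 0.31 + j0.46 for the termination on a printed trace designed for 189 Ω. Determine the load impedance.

Z_L = Z_0·(1 + Γ)/(1 − Γ) = 189·(1.31 + j0.46)/(0.69 − j0.46)

Z_L ≈ 190 + j253 Ω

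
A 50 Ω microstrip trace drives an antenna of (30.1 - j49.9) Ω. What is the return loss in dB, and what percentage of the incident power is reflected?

Γ = (-19.9 − j49.9)/(80.1 − j49.9), |Γ| = 0.569
RL = −20·log₁₀(0.569) = 4.89 dB
P_refl/P_inc = |Γ|² = 0.324

RL ≈ 4.89 dB; 32.4% of incident power reflected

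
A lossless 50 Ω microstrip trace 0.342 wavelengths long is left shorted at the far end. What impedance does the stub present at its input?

Z_in ≈ −j76.6 Ω

βl = 2π × 0.342 = 123°
tan(βl) = -1.53
For a shorted stub, Z_in = jZ_0·tan(βl)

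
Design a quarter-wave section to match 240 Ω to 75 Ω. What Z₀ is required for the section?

Z_qwt ≈ 134 Ω

Z_qwt = √(Z_0·R_L) = √(75 × 240) = √18000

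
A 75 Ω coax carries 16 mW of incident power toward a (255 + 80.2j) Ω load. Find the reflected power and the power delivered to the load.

P_reflected ≈ 5.39 mW; P_delivered ≈ 10.6 mW

|Γ| = |(180 + j80.2)/(330 + j80.2)| = 0.58
|Γ|² = 0.337
P_refl = |Γ|²·P_inc = 5.39 mW, P_del = (1 − |Γ|²)·P_inc = 10.6 mW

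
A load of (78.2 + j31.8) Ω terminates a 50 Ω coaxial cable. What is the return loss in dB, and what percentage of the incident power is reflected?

Γ = (28.2 + j31.8)/(128.2 + j31.8), |Γ| = 0.322
RL = −20·log₁₀(0.322) = 9.85 dB
P_refl/P_inc = |Γ|² = 0.104

RL ≈ 9.85 dB; 10.4% of incident power reflected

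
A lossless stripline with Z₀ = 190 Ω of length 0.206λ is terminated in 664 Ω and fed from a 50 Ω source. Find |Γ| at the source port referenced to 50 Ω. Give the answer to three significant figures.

βl = 2π × 0.206 = 74.2°
tan(βl) = 3.52
Z_in = Z_0·(Z_L + jZ_0·tanβl)/(Z_0 + jZ_L·tanβl) = 58.4 − j49.2 Ω
Γ_s = (Z_in − Z_s)/(Z_in + Z_s) = (8.36 − j49.2)/(108 − j49.2), |Γ_s| = 0.419

|Γ| ≈ 0.419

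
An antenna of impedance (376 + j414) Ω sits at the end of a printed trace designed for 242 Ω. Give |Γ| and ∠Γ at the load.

Γ ≈ 0.585 ∠ 38.2°

Γ = (Z_L − Z_0)/(Z_L + Z_0) = (134 + j414)/(618 + j414)
|Γ| = 435/744 = 0.585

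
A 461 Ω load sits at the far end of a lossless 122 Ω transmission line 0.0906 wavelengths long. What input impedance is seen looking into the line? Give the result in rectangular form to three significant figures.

βl = 2π × 0.0906 = 32.6°
tan(βl) = tan(32.6°) = 0.64
Z_in = Z_0·(Z_L + jZ_0·tanβl)/(Z_0 + jZ_L·tanβl)
     = 122·(461 + j78.1)/(122 + j295)

Z_in ≈ 94.9 − j151 Ω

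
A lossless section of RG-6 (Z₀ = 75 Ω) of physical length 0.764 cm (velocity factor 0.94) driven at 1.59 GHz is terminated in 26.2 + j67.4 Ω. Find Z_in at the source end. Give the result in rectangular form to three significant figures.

Z_in ≈ 49.3 + j111 Ω

λ = v/f = 0.94·c / 1.59 GHz = 0.177 m
βl = 2π·l/λ = 2π × 0.0431 = 15.5°
tan(βl) = tan(15.5°) = 0.277
Z_in = Z_0·(Z_L + jZ_0·tanβl)/(Z_0 + jZ_L·tanβl)
     = 75·(26.2 + j88.2)/(56.3 + j7.27)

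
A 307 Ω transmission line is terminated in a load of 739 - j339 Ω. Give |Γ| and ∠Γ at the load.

Γ ≈ 0.499 ∠ -20.2°

Γ = (Z_L − Z_0)/(Z_L + Z_0) = (432 − j339)/(1046 − j339)
|Γ| = 549/1100 = 0.499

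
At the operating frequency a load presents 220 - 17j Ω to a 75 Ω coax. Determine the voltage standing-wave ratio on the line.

Γ = (Z_L − Z_0)/(Z_L + Z_0) = (145 − j17)/(295 − j17)
|Γ| = 146/295 = 0.494
VSWR = (1 + |Γ|)/(1 − |Γ|) = 1.49/0.506

VSWR ≈ 2.95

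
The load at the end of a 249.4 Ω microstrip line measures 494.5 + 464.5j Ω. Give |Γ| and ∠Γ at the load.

Γ ≈ 0.599 ∠ 30.2°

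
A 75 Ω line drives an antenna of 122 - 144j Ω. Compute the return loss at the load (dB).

RL ≈ 4.14 dB

Γ = (47 − j144)/(197 − j144), |Γ| = 0.621
RL = −20·log₁₀|Γ| = −20·log₁₀(0.621)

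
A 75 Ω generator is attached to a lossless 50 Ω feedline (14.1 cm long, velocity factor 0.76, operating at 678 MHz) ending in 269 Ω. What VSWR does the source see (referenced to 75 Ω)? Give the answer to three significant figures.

VSWR ≈ 4.67

λ = v/f = 0.76·c / 678 MHz = 0.336 m
βl = 2π·l/λ = 2π × 0.419 = 151°
tan(βl) = -0.556
Z_in = Z_0·(Z_L + jZ_0·tanβl)/(Z_0 + jZ_L·tanβl) = 35.4 + j78.1 Ω
Γ_s = (Z_in − Z_s)/(Z_in + Z_s) = (-39.6 + j78.1)/(110 + j78.1), |Γ_s| = 0.647
VSWR = (1 + |Γ_s|)/(1 − |Γ_s|)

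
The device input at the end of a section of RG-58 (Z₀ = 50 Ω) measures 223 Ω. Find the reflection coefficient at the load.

Γ = 0.634

Γ = (Z_L − Z_0)/(Z_L + Z_0) = (223 − 50)/(223 + 50) = 173/273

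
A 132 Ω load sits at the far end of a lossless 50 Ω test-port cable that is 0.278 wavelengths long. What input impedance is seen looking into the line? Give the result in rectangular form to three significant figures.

βl = 2π × 0.278 = 100°
tan(βl) = tan(100°) = -5.63
Z_in = Z_0·(Z_L + jZ_0·tanβl)/(Z_0 + jZ_L·tanβl)
     = 50·(132 − j281)/(50 − j743)

Z_in ≈ 19.4 + j7.58 Ω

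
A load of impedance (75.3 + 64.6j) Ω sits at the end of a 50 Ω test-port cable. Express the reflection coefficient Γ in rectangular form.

Γ = (Z_L − Z_0)/(Z_L + Z_0) = (25.3 + j64.6)/(125.3 + j64.6)

Γ ≈ 0.37 + j0.325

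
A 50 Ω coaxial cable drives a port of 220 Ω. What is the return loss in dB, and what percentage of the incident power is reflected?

RL ≈ 4.02 dB; 39.6% of incident power reflected

Γ = (220 − 50)/(220 + 50) = 0.63
RL = −20·log₁₀(0.63) = 4.02 dB
P_refl/P_inc = |Γ|² = 0.396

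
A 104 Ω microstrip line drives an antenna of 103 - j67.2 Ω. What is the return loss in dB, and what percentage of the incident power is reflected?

Γ = (-1 − j67.2)/(207 − j67.2), |Γ| = 0.309
RL = −20·log₁₀(0.309) = 10.2 dB
P_refl/P_inc = |Γ|² = 0.0954

RL ≈ 10.2 dB; 9.54% of incident power reflected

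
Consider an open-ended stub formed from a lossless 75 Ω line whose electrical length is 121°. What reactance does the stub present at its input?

tan(βl) = -1.66
For an open-ended stub, Z_in = −jZ_0·cot(βl) = −jZ_0/tan(βl)

X_in ≈ 45.1 Ω (inductive)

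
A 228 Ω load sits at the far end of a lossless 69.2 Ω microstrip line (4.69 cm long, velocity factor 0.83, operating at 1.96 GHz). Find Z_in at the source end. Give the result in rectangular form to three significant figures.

Z_in ≈ 36.3 + j54.1 Ω

λ = v/f = 0.83·c / 1.96 GHz = 0.127 m
βl = 2π·l/λ = 2π × 0.369 = 133°
tan(βl) = tan(133°) = -1.08
Z_in = Z_0·(Z_L + jZ_0·tanβl)/(Z_0 + jZ_L·tanβl)
     = 69.2·(228 − j74.5)/(69.2 − j245)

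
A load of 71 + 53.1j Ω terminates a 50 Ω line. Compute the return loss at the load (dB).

RL ≈ 7.29 dB

Γ = (21 + j53.1)/(121 + j53.1), |Γ| = 0.432
RL = −20·log₁₀|Γ| = −20·log₁₀(0.432)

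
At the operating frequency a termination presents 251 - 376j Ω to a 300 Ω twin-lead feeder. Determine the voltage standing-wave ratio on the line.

Γ = (Z_L − Z_0)/(Z_L + Z_0) = (-49 − j376)/(551 − j376)
|Γ| = 379/667 = 0.568
VSWR = (1 + |Γ|)/(1 − |Γ|) = 1.57/0.432

VSWR ≈ 3.63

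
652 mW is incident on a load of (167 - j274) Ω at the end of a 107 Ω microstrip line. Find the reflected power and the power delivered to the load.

|Γ| = |(60 − j274)/(274 − j274)| = 0.724
|Γ|² = 0.524
P_refl = |Γ|²·P_inc = 342 mW, P_del = (1 − |Γ|²)·P_inc = 310 mW

P_reflected ≈ 342 mW; P_delivered ≈ 310 mW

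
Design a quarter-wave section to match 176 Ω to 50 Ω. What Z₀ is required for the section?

Z_qwt = √(Z_0·R_L) = √(50 × 176) = √8800

Z_qwt ≈ 93.8 Ω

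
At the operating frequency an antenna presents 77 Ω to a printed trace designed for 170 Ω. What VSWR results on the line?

VSWR ≈ 2.21

Γ = (77 − 170)/(77 + 170) = -0.377
VSWR = (1 + 0.377)/(1 − 0.377)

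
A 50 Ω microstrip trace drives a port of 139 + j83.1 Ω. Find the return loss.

Γ = (89 + j83.1)/(189 + j83.1), |Γ| = 0.59
RL = −20·log₁₀|Γ| = −20·log₁₀(0.59)

RL ≈ 4.59 dB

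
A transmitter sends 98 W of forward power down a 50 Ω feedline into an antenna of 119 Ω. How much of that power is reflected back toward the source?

P_reflected ≈ 16.3 W

Γ = (119 − 50)/(119 + 50) = 0.408
|Γ|² = 0.167
P_refl = |Γ|²·P_inc = 16.3 W, P_del = (1 − |Γ|²)·P_inc = 81.7 W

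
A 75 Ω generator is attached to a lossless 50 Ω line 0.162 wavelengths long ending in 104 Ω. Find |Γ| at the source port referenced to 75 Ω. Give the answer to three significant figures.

|Γ| ≈ 0.46

βl = 2π × 0.162 = 58.3°
tan(βl) = 1.62
Z_in = Z_0·(Z_L + jZ_0·tanβl)/(Z_0 + jZ_L·tanβl) = 30.5 − j21.8 Ω
Γ_s = (Z_in − Z_s)/(Z_in + Z_s) = (-44.5 − j21.8)/(106 − j21.8), |Γ_s| = 0.46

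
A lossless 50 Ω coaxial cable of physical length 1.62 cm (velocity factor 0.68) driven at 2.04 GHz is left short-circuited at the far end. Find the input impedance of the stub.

Z_in ≈ +j81 Ω

λ = v/f = 0.68·c / 2.04 GHz = 0.1 m
βl = 2π·l/λ = 2π × 0.162 = 58.3°
tan(βl) = 1.62
For a short-circuited stub, Z_in = jZ_0·tan(βl)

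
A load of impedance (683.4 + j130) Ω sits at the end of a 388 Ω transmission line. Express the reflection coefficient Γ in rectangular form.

Γ ≈ 0.286 + j0.0866

Γ = (Z_L − Z_0)/(Z_L + Z_0) = (295.4 + j130)/(1071 + j130)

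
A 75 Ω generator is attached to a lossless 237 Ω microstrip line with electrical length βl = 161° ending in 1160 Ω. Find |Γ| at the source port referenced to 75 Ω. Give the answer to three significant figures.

|Γ| ≈ 0.867

tan(βl) = -0.344
Z_in = Z_0·(Z_L + jZ_0·tanβl)/(Z_0 + jZ_L·tanβl) = 338 + j488 Ω
Γ_s = (Z_in − Z_s)/(Z_in + Z_s) = (263 + j488)/(413 + j488), |Γ_s| = 0.867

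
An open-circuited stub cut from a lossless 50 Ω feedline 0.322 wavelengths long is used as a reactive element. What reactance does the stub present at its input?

X_in ≈ 24.3 Ω (inductive)

βl = 2π × 0.322 = 116°
tan(βl) = -2.06
For an open-circuited stub, Z_in = −jZ_0·cot(βl) = −jZ_0/tan(βl)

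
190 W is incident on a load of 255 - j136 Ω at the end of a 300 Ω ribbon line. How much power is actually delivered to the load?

P_delivered ≈ 178 W

|Γ| = |(-45 − j136)/(555 − j136)| = 0.251
|Γ|² = 0.0628
P_refl = |Γ|²·P_inc = 11.9 W, P_del = (1 − |Γ|²)·P_inc = 178 W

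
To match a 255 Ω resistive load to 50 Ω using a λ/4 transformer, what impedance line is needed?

Z_qwt ≈ 113 Ω

Z_qwt = √(Z_0·R_L) = √(50 × 255) = √12750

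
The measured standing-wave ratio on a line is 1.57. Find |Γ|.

|Γ| ≈ 0.222

|Γ| = (S − 1)/(S + 1) = (1.57 − 1)/(1.57 + 1) = 0.57/2.57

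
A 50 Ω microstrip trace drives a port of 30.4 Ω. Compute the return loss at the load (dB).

Γ = (30.4 − 50)/(30.4 + 50) = -0.244
RL = −20·log₁₀|Γ| = −20·log₁₀(0.244)

RL ≈ 12.3 dB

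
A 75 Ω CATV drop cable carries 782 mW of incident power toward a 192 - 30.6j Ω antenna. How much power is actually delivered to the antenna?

|Γ| = |(117 − j30.6)/(267 − j30.6)| = 0.45
|Γ|² = 0.202
P_refl = |Γ|²·P_inc = 158 mW, P_del = (1 − |Γ|²)·P_inc = 624 mW

P_delivered ≈ 624 mW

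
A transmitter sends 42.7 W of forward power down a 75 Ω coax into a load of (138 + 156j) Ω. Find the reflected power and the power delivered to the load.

|Γ| = |(63 + j156)/(213 + j156)| = 0.637
|Γ|² = 0.406
P_refl = |Γ|²·P_inc = 17.3 W, P_del = (1 − |Γ|²)·P_inc = 25.4 W

P_reflected ≈ 17.3 W; P_delivered ≈ 25.4 W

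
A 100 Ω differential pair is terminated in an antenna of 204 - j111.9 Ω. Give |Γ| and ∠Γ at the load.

Γ ≈ 0.472 ∠ -26.9°

Γ = (Z_L − Z_0)/(Z_L + Z_0) = (104 − j111.9)/(304 − j111.9)
|Γ| = 153/324 = 0.472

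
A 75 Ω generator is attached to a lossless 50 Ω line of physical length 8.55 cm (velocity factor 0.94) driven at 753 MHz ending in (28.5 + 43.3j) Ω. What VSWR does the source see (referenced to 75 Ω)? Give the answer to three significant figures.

λ = v/f = 0.94·c / 753 MHz = 0.375 m
βl = 2π·l/λ = 2π × 0.228 = 82.2°
tan(βl) = 7.29
Z_in = Z_0·(Z_L + jZ_0·tanβl)/(Z_0 + jZ_L·tanβl) = 33.9 − j50.2 Ω
Γ_s = (Z_in − Z_s)/(Z_in + Z_s) = (-41.1 − j50.2)/(109 − j50.2), |Γ_s| = 0.541
VSWR = (1 + |Γ_s|)/(1 − |Γ_s|)

VSWR ≈ 3.36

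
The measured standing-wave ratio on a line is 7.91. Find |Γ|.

|Γ| ≈ 0.776

|Γ| = (S − 1)/(S + 1) = (7.91 − 1)/(7.91 + 1) = 6.91/8.91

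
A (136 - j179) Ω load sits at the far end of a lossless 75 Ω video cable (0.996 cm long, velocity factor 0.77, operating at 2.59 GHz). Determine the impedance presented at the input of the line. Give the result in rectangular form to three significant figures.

λ = v/f = 0.77·c / 2.59 GHz = 0.0892 m
βl = 2π·l/λ = 2π × 0.112 = 40.2°
tan(βl) = tan(40.2°) = 0.845
Z_in = Z_0·(Z_L + jZ_0·tanβl)/(Z_0 + jZ_L·tanβl)
     = 75·(136 − j116)/(226 + j115)

Z_in ≈ 20.4 − j48.7 Ω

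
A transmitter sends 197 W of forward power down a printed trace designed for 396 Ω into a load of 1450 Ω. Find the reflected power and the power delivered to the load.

P_reflected ≈ 64.2 W; P_delivered ≈ 133 W

Γ = (1450 − 396)/(1450 + 396) = 0.571
|Γ|² = 0.326
P_refl = |Γ|²·P_inc = 64.2 W, P_del = (1 − |Γ|²)·P_inc = 133 W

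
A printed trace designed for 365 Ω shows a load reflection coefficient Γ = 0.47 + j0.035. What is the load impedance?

Z_L = Z_0·(1 + Γ)/(1 − Γ) = 365·(1.47 + j0.035)/(0.53 − j0.035)

Z_L ≈ 1010 + j90.6 Ω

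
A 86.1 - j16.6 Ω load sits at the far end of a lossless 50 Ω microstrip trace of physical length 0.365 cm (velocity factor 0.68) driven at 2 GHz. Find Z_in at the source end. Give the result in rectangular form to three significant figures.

Z_in ≈ 69 − j30.1 Ω

λ = v/f = 0.68·c / 2 GHz = 0.102 m
βl = 2π·l/λ = 2π × 0.0358 = 12.9°
tan(βl) = tan(12.9°) = 0.229
Z_in = Z_0·(Z_L + jZ_0·tanβl)/(Z_0 + jZ_L·tanβl)
     = 50·(86.1 − j5.16)/(53.8 + j19.7)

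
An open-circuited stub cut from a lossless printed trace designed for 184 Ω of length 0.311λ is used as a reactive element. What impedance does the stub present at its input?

Z_in ≈ +j74.2 Ω

βl = 2π × 0.311 = 112°
tan(βl) = -2.48
For an open-circuited stub, Z_in = −jZ_0·cot(βl) = −jZ_0/tan(βl)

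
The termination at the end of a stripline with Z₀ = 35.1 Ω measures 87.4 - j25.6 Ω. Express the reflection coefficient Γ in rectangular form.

Γ = (Z_L − Z_0)/(Z_L + Z_0) = (52.3 − j25.6)/(122.5 − j25.6)

Γ ≈ 0.451 − j0.115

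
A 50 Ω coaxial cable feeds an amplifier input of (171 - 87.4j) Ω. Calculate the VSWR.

VSWR ≈ 4.38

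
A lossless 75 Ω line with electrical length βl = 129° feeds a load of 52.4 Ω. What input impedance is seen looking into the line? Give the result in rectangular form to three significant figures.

Z_in ≈ 75.8 − j27.2 Ω

tan(βl) = tan(129°) = -1.23
Z_in = Z_0·(Z_L + jZ_0·tanβl)/(Z_0 + jZ_L·tanβl)
     = 75·(52.4 − j92.6)/(75 − j64.7)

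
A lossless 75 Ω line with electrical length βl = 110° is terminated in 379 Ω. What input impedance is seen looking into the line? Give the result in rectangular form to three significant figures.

tan(βl) = tan(110°) = -2.75
Z_in = Z_0·(Z_L + jZ_0·tanβl)/(Z_0 + jZ_L·tanβl)
     = 75·(379 − j206)/(75 − j1040)

Z_in ≈ 16.7 + j26.1 Ω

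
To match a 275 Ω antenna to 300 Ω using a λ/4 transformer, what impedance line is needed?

Z_qwt ≈ 287 Ω

Z_qwt = √(Z_0·R_L) = √(300 × 275) = √82500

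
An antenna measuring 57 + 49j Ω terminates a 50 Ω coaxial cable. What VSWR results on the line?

Γ = (Z_L − Z_0)/(Z_L + Z_0) = (7 + j49)/(107 + j49)
|Γ| = 49.5/118 = 0.421
VSWR = (1 + |Γ|)/(1 − |Γ|) = 1.42/0.579

VSWR ≈ 2.45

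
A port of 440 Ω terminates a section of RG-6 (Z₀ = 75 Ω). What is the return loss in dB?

RL ≈ 2.99 dB

Γ = (440 − 75)/(440 + 75) = 0.709
RL = −20·log₁₀|Γ| = −20·log₁₀(0.709)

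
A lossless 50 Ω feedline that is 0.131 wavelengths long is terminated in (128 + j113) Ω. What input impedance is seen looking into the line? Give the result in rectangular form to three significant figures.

βl = 2π × 0.131 = 47.2°
tan(βl) = tan(47.2°) = 1.08
Z_in = Z_0·(Z_L + jZ_0·tanβl)/(Z_0 + jZ_L·tanβl)
     = 50·(128 + j167)/(-71.9 + j138)

Z_in ≈ 28.6 − j61.2 Ω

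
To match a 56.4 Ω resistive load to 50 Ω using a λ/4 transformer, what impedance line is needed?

Z_qwt ≈ 53.1 Ω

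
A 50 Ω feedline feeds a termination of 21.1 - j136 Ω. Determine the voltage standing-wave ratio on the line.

Γ = (Z_L − Z_0)/(Z_L + Z_0) = (-28.9 − j136)/(71.1 − j136)
|Γ| = 139/153 = 0.906
VSWR = (1 + |Γ|)/(1 − |Γ|) = 1.91/0.094

VSWR ≈ 20.3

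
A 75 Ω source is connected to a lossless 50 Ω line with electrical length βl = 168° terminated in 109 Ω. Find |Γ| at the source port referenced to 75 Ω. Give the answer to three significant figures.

|Γ| ≈ 0.22

tan(βl) = -0.213
Z_in = Z_0·(Z_L + jZ_0·tanβl)/(Z_0 + jZ_L·tanβl) = 93.8 + j32.8 Ω
Γ_s = (Z_in − Z_s)/(Z_in + Z_s) = (18.8 + j32.8)/(169 + j32.8), |Γ_s| = 0.22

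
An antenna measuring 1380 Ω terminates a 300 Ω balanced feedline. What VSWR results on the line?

Γ = (1380 − 300)/(1380 + 300) = 0.643
VSWR = (1 + 0.643)/(1 − 0.643)

VSWR ≈ 4.6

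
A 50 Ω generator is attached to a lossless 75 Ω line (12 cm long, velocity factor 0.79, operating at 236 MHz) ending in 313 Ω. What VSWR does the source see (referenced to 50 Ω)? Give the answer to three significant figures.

VSWR ≈ 4.68

λ = v/f = 0.79·c / 236 MHz = 1 m
βl = 2π·l/λ = 2π × 0.119 = 43°
tan(βl) = 0.933
Z_in = Z_0·(Z_L + jZ_0·tanβl)/(Z_0 + jZ_L·tanβl) = 36.2 − j71.1 Ω
Γ_s = (Z_in − Z_s)/(Z_in + Z_s) = (-13.8 − j71.1)/(86.2 − j71.1), |Γ_s| = 0.648
VSWR = (1 + |Γ_s|)/(1 − |Γ_s|)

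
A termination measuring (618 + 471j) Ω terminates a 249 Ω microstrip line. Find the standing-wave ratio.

Γ = (Z_L − Z_0)/(Z_L + Z_0) = (369 + j471)/(867 + j471)
|Γ| = 598/987 = 0.606
VSWR = (1 + |Γ|)/(1 − |Γ|) = 1.61/0.394

VSWR ≈ 4.08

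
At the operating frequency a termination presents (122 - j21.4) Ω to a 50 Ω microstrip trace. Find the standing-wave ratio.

VSWR ≈ 2.53

Γ = (Z_L − Z_0)/(Z_L + Z_0) = (72 − j21.4)/(172 − j21.4)
|Γ| = 75.1/173 = 0.433
VSWR = (1 + |Γ|)/(1 − |Γ|) = 1.43/0.567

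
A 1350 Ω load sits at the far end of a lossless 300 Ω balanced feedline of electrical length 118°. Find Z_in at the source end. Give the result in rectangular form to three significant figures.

tan(βl) = tan(118°) = -1.88
Z_in = Z_0·(Z_L + jZ_0·tanβl)/(Z_0 + jZ_L·tanβl)
     = 300·(1350 − j564)/(300 − j2540)

Z_in ≈ 84.3 + j150 Ω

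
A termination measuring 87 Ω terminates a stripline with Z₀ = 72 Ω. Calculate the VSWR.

VSWR ≈ 1.21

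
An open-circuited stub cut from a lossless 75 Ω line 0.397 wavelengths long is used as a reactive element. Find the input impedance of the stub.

Z_in ≈ +j99.2 Ω

βl = 2π × 0.397 = 143°
tan(βl) = -0.756
For an open-circuited stub, Z_in = −jZ_0·cot(βl) = −jZ_0/tan(βl)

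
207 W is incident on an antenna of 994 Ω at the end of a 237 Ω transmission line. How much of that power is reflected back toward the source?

Γ = (994 − 237)/(994 + 237) = 0.615
|Γ|² = 0.378
P_refl = |Γ|²·P_inc = 78.3 W, P_del = (1 − |Γ|²)·P_inc = 129 W

P_reflected ≈ 78.3 W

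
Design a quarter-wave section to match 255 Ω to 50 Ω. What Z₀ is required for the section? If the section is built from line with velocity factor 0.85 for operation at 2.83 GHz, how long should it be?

Z_qwt = √(Z_0·R_L) = √(50 × 255) = √12750
λ = 0.85·c/f = 0.0901 m, so l = λ/4 = 0.0225 m

Z_qwt ≈ 113 Ω; length ≈ 2.25 cm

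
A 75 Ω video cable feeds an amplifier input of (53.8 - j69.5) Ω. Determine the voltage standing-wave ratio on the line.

Γ = (Z_L − Z_0)/(Z_L + Z_0) = (-21.2 − j69.5)/(128.8 − j69.5)
|Γ| = 72.7/146 = 0.496
VSWR = (1 + |Γ|)/(1 − |Γ|) = 1.5/0.504

VSWR ≈ 2.97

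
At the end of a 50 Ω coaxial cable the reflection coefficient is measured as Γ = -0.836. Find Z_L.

Z_L = Z_0·(1 + Γ)/(1 − Γ) = 50·(0.164)/(1.84)

Z_L ≈ 4.47 Ω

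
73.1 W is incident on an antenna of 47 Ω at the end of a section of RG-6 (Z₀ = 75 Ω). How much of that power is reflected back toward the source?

Γ = (47 − 75)/(47 + 75) = -0.23
|Γ|² = 0.0527
P_refl = |Γ|²·P_inc = 3.85 W, P_del = (1 − |Γ|²)·P_inc = 69.2 W

P_reflected ≈ 3.85 W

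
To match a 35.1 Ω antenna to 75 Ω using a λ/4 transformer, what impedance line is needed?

Z_qwt = √(Z_0·R_L) = √(75 × 35.1) = √2632

Z_qwt ≈ 51.3 Ω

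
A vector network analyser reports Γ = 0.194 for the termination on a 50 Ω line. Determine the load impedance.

Z_L = Z_0·(1 + Γ)/(1 − Γ) = 50·(1.19)/(0.806)

Z_L ≈ 74.1 Ω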